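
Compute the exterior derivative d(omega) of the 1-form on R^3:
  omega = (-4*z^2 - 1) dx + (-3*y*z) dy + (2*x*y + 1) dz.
d(omega) = (2*y + 8*z) dx ∧ dz + (2*x + 3*y) dy ∧ dz

For a 1-form omega = sum_i f_i dx_i, the exterior derivative is
  d(omega) = sum_{i < j} (∂f_j/∂x_i - ∂f_i/∂x_j) dx_i ∧ dx_j.
  coefficient of dx ∧ dz: ∂f_3/∂x - ∂f_1/∂z = ∂(2*x*y + 1)/∂x - ∂(-4*z^2 - 1)/∂z = 2*y + 8*z
  coefficient of dy ∧ dz: ∂f_3/∂y - ∂f_2/∂z = ∂(2*x*y + 1)/∂y - ∂(-3*y*z)/∂z = 2*x + 3*y
Assembling: d(omega) = (2*y + 8*z) dx ∧ dz + (2*x + 3*y) dy ∧ dz.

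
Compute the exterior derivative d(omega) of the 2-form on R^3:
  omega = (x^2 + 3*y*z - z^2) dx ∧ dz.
d(omega) = (-3*z) dx ∧ dy ∧ dz

For a 2-form omega = sum_{i<j} g_{ij} dx_i ∧ dx_j, the exterior derivative is
  d(omega) = sum_{i<j} d(g_{ij}) ∧ dx_i ∧ dx_j = sum_{i<j, k} (∂g_{ij}/∂x_k) dx_k ∧ dx_i ∧ dx_j.
Expand each term, using dx_k ∧ dx_i ∧ dx_j = sgn(permutation) dx_{(a)} ∧ dx_{(b)} ∧ dx_{(c)} with (a < b < c) sorted:
  d(x^2 + 3*y*z - z^2) includes (∂/∂y)(x^2 + 3*y*z - z^2) dy = (3*z) dy, which multiplied by dx ∧ dz gives (-3*z) dx ∧ dy ∧ dz
Collecting like 3-forms: d(omega) = (-3*z) dx ∧ dy ∧ dz.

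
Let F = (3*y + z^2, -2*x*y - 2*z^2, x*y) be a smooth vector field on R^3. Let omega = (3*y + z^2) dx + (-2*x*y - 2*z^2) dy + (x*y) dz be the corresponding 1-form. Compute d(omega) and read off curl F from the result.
d(omega) = (x + 4*z) dy ∧ dz + (-y + 2*z) dz ∧ dx + (-2*y - 3) dx ∧ dy; curl F = (x + 4*z, -y + 2*z, -2*y - 3)

d omega = sum_{i<j} (∂f_j/∂x_i - ∂f_i/∂x_j) dx_i ∧ dx_j. Under the identification (dy ∧ dz, dz ∧ dx, dx ∧ dy) ↔ (e_x, e_y, e_z), the coefficients are exactly the components of curl F. Compute:
  ∂R/∂y - ∂Q/∂z = (x) - (-4*z) = x + 4*z
  ∂P/∂z - ∂R/∂x = (2*z) - (y) = -y + 2*z
  ∂Q/∂x - ∂P/∂y = (-2*y) - (3) = -2*y - 3.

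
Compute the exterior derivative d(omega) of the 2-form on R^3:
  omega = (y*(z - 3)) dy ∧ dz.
d(omega) = 0

For a 2-form omega = sum_{i<j} g_{ij} dx_i ∧ dx_j, the exterior derivative is
  d(omega) = sum_{i<j} d(g_{ij}) ∧ dx_i ∧ dx_j = sum_{i<j, k} (∂g_{ij}/∂x_k) dx_k ∧ dx_i ∧ dx_j.
Expand each term, using dx_k ∧ dx_i ∧ dx_j = sgn(permutation) dx_{(a)} ∧ dx_{(b)} ∧ dx_{(c)} with (a < b < c) sorted:

Collecting like 3-forms: d(omega) = 0.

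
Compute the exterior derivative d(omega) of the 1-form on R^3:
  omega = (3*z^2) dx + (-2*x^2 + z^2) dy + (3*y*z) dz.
d(omega) = (-4*x) dx ∧ dy + (-6*z) dx ∧ dz + (z) dy ∧ dz

For a 1-form omega = sum_i f_i dx_i, the exterior derivative is
  d(omega) = sum_{i < j} (∂f_j/∂x_i - ∂f_i/∂x_j) dx_i ∧ dx_j.
  coefficient of dx ∧ dy: ∂f_2/∂x - ∂f_1/∂y = ∂(-2*x^2 + z^2)/∂x - ∂(3*z^2)/∂y = -4*x
  coefficient of dx ∧ dz: ∂f_3/∂x - ∂f_1/∂z = ∂(3*y*z)/∂x - ∂(3*z^2)/∂z = -6*z
  coefficient of dy ∧ dz: ∂f_3/∂y - ∂f_2/∂z = ∂(3*y*z)/∂y - ∂(-2*x^2 + z^2)/∂z = z
Assembling: d(omega) = (-4*x) dx ∧ dy + (-6*z) dx ∧ dz + (z) dy ∧ dz.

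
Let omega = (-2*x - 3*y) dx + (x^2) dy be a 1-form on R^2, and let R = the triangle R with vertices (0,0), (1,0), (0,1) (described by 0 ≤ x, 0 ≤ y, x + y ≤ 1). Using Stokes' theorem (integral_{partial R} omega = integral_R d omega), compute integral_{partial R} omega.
integral_(partial R) omega = 11/6

Stokes: integral_partial_R omega = integral_R d omega with d omega = (∂Q/∂x - ∂P/∂y) dx ∧ dy.
  ∂Q/∂x = 2*x
  ∂P/∂y = -3
  integrand = ∂Q/∂x - ∂P/∂y = 2*x + 3.
Integrating over R: integral_0^1 integral_0^{1-x} (2*x + 3) dy dx = 11/6.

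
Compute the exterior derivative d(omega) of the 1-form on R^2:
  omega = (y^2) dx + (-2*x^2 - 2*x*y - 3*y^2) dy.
d(omega) = (-4*x - 4*y) dx ∧ dy

For a 1-form omega = sum_i f_i dx_i, the exterior derivative is
  d(omega) = sum_{i < j} (∂f_j/∂x_i - ∂f_i/∂x_j) dx_i ∧ dx_j.
  coefficient of dx ∧ dy: ∂f_2/∂x - ∂f_1/∂y = ∂(-2*x^2 - 2*x*y - 3*y^2)/∂x - ∂(y^2)/∂y = -4*x - 4*y
Assembling: d(omega) = (-4*x - 4*y) dx ∧ dy.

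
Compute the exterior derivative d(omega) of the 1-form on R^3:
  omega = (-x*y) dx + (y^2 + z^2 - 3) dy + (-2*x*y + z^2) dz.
d(omega) = (x) dx ∧ dy + (-2*y) dx ∧ dz + (-2*x - 2*z) dy ∧ dz

For a 1-form omega = sum_i f_i dx_i, the exterior derivative is
  d(omega) = sum_{i < j} (∂f_j/∂x_i - ∂f_i/∂x_j) dx_i ∧ dx_j.
  coefficient of dx ∧ dy: ∂f_2/∂x - ∂f_1/∂y = ∂(y^2 + z^2 - 3)/∂x - ∂(-x*y)/∂y = x
  coefficient of dx ∧ dz: ∂f_3/∂x - ∂f_1/∂z = ∂(-2*x*y + z^2)/∂x - ∂(-x*y)/∂z = -2*y
  coefficient of dy ∧ dz: ∂f_3/∂y - ∂f_2/∂z = ∂(-2*x*y + z^2)/∂y - ∂(y^2 + z^2 - 3)/∂z = -2*x - 2*z
Assembling: d(omega) = (x) dx ∧ dy + (-2*y) dx ∧ dz + (-2*x - 2*z) dy ∧ dz.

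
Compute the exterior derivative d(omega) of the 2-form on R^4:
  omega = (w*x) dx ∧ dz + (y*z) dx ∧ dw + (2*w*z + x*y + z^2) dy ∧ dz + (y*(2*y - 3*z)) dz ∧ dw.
d(omega) = (x - y) dx ∧ dz ∧ dw + (-z) dx ∧ dy ∧ dw + (y) dx ∧ dy ∧ dz + (4*y - z) dy ∧ dz ∧ dw

For a 2-form omega = sum_{i<j} g_{ij} dx_i ∧ dx_j, the exterior derivative is
  d(omega) = sum_{i<j} d(g_{ij}) ∧ dx_i ∧ dx_j = sum_{i<j, k} (∂g_{ij}/∂x_k) dx_k ∧ dx_i ∧ dx_j.
Expand each term, using dx_k ∧ dx_i ∧ dx_j = sgn(permutation) dx_{(a)} ∧ dx_{(b)} ∧ dx_{(c)} with (a < b < c) sorted:
  d(w*x) includes (∂/∂w)(w*x) dw = (x) dw, which multiplied by dx ∧ dz gives (x) dx ∧ dz ∧ dw
  d(y*z) includes (∂/∂y)(y*z) dy = (z) dy, which multiplied by dx ∧ dw gives (-z) dx ∧ dy ∧ dw
  d(y*z) includes (∂/∂z)(y*z) dz = (y) dz, which multiplied by dx ∧ dw gives (-y) dx ∧ dz ∧ dw
  d(2*w*z + x*y + z^2) includes (∂/∂x)(2*w*z + x*y + z^2) dx = (y) dx, which multiplied by dy ∧ dz gives (y) dx ∧ dy ∧ dz
  d(2*w*z + x*y + z^2) includes (∂/∂w)(2*w*z + x*y + z^2) dw = (2*z) dw, which multiplied by dy ∧ dz gives (2*z) dy ∧ dz ∧ dw
  d(y*(2*y - 3*z)) includes (∂/∂y)(y*(2*y - 3*z)) dy = (4*y - 3*z) dy, which multiplied by dz ∧ dw gives (4*y - 3*z) dy ∧ dz ∧ dw
Collecting like 3-forms: d(omega) = (x - y) dx ∧ dz ∧ dw + (-z) dx ∧ dy ∧ dw + (y) dx ∧ dy ∧ dz + (4*y - z) dy ∧ dz ∧ dw.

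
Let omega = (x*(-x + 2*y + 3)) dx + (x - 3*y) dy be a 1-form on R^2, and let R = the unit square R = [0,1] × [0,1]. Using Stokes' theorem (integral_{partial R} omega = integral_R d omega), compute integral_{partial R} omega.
integral_(partial R) omega = 0

Stokes: integral_partial_R omega = integral_R d omega with d omega = (∂Q/∂x - ∂P/∂y) dx ∧ dy.
  ∂Q/∂x = 1
  ∂P/∂y = 2*x
  integrand = ∂Q/∂x - ∂P/∂y = 1 - 2*x.
Integrating over R: integral_0^1 integral_0^1 (1 - 2*x) dx dy = 0.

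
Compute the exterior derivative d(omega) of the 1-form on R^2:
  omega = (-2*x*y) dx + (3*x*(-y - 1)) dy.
d(omega) = (2*x - 3*y - 3) dx ∧ dy

For a 1-form omega = sum_i f_i dx_i, the exterior derivative is
  d(omega) = sum_{i < j} (∂f_j/∂x_i - ∂f_i/∂x_j) dx_i ∧ dx_j.
  coefficient of dx ∧ dy: ∂f_2/∂x - ∂f_1/∂y = ∂(3*x*(-y - 1))/∂x - ∂(-2*x*y)/∂y = 2*x - 3*y - 3
Assembling: d(omega) = (2*x - 3*y - 3) dx ∧ dy.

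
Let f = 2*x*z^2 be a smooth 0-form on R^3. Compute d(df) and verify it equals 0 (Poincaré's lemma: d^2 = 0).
d(df) = 0

Step 1: df = sum_i (∂f/∂x_i) dx_i = (2*z^2) dx + (0) dy + (4*x*z) dz.
Step 2: Apply d again. Using the 1-form formula, the coefficient of dx ∧ dy in d(df) is ∂^2 f/∂x ∂y - ∂^2 f/∂y ∂x = (0) - (0) = 0 (equality of mixed partials for smooth f).
Similarly for dx ∧ dz and dy ∧ dz — all coefficients vanish. So d(df) = 0.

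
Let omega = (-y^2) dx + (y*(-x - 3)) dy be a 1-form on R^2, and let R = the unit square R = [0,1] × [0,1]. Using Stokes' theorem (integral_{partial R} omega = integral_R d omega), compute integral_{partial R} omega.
integral_(partial R) omega = 1/2

Stokes: integral_partial_R omega = integral_R d omega with d omega = (∂Q/∂x - ∂P/∂y) dx ∧ dy.
  ∂Q/∂x = -y
  ∂P/∂y = -2*y
  integrand = ∂Q/∂x - ∂P/∂y = y.
Integrating over R: integral_0^1 integral_0^1 (y) dx dy = 1/2.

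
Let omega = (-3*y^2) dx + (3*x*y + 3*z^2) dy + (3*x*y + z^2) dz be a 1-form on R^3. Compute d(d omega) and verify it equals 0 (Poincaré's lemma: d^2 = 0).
d(d omega) = 0

Step 1: d omega = sum_{i<j} (∂f_j/∂x_i - ∂f_i/∂x_j) dx_i ∧ dx_j:
  coeff of dx ∧ dy: 9*y
  coeff of dx ∧ dz: 3*y
  coeff of dy ∧ dz: 3*x - 6*z
Step 2: Apply d again to each 2-form coefficient. The only possible 3-form in R^3 is dx ∧ dy ∧ dz, with coefficient
  ∂(coeff of dy∧dz)/∂x - ∂(coeff of dx∧dz)/∂y + ∂(coeff of dx∧dy)/∂z
  = ∂/∂x (3*x - 6*z) - ∂/∂y (3*y) + ∂/∂z (9*y).
Each of these terms simplifies to sums of mixed partials that cancel in pairs. The result is 0 (by equality of mixed partials for smooth functions — Schwarz / Clairaut).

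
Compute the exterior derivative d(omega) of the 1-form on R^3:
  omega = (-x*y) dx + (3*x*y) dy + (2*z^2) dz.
d(omega) = (x + 3*y) dx ∧ dy

For a 1-form omega = sum_i f_i dx_i, the exterior derivative is
  d(omega) = sum_{i < j} (∂f_j/∂x_i - ∂f_i/∂x_j) dx_i ∧ dx_j.
  coefficient of dx ∧ dy: ∂f_2/∂x - ∂f_1/∂y = ∂(3*x*y)/∂x - ∂(-x*y)/∂y = x + 3*y
Assembling: d(omega) = (x + 3*y) dx ∧ dy.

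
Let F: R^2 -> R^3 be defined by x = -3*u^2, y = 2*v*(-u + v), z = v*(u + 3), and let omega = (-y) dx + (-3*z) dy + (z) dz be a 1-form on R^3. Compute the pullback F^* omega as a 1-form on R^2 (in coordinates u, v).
F^* omega = (v*(-12*u^2 + 19*u*v + 21*v)) du + (v*(7*u^2 - 12*u*v + 24*u - 36*v + 9)) dv

Using F^*(f dg) = (f ∘ F) d(g ∘ F), substitute each coordinate x_i by F_i(u, v) in f_i, and replace dx_i by d F_i = (∂F_i/∂u) du + (∂F_i/∂v) dv.
  For the x component: f_1(F) = 2*v*(u - v); d F_1 = (-6*u) du + (0) dv
  For the y component: f_2(F) = 3*v*(-u - 3); d F_2 = (-2*v) du + (-2*u + 4*v) dv
  For the z component: f_3(F) = v*(u + 3); d F_3 = (v) du + (u + 3) dv
Combining and collecting du, dv coefficients:
  coeff of du: v*(-12*u^2 + 19*u*v + 21*v)
  coeff of dv: v*(7*u^2 - 12*u*v + 24*u - 36*v + 9)
F^* omega = (v*(-12*u^2 + 19*u*v + 21*v)) du + (v*(7*u^2 - 12*u*v + 24*u - 36*v + 9)) dv.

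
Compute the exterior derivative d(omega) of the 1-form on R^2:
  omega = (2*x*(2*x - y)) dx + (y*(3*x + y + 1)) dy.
d(omega) = (2*x + 3*y) dx ∧ dy

For a 1-form omega = sum_i f_i dx_i, the exterior derivative is
  d(omega) = sum_{i < j} (∂f_j/∂x_i - ∂f_i/∂x_j) dx_i ∧ dx_j.
  coefficient of dx ∧ dy: ∂f_2/∂x - ∂f_1/∂y = ∂(y*(3*x + y + 1))/∂x - ∂(2*x*(2*x - y))/∂y = 2*x + 3*y
Assembling: d(omega) = (2*x + 3*y) dx ∧ dy.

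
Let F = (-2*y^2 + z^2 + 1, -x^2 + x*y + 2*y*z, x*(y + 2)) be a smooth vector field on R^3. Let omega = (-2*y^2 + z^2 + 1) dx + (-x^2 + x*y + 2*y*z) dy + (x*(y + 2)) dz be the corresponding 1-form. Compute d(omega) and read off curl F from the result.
d(omega) = (x - 2*y) dy ∧ dz + (-y + 2*z - 2) dz ∧ dx + (-2*x + 5*y) dx ∧ dy; curl F = (x - 2*y, -y + 2*z - 2, -2*x + 5*y)

d omega = sum_{i<j} (∂f_j/∂x_i - ∂f_i/∂x_j) dx_i ∧ dx_j. Under the identification (dy ∧ dz, dz ∧ dx, dx ∧ dy) ↔ (e_x, e_y, e_z), the coefficients are exactly the components of curl F. Compute:
  ∂R/∂y - ∂Q/∂z = (x) - (2*y) = x - 2*y
  ∂P/∂z - ∂R/∂x = (2*z) - (y + 2) = -y + 2*z - 2
  ∂Q/∂x - ∂P/∂y = (-2*x + y) - (-4*y) = -2*x + 5*y.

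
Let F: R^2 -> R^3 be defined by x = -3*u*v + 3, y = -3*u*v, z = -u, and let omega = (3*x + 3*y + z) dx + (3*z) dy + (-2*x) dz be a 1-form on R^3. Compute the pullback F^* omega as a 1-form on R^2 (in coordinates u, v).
F^* omega = (54*u*v^2 + 6*u*v - 27*v + 6) du + (3*u*(18*u*v + 4*u - 9)) dv

Using F^*(f dg) = (f ∘ F) d(g ∘ F), substitute each coordinate x_i by F_i(u, v) in f_i, and replace dx_i by d F_i = (∂F_i/∂u) du + (∂F_i/∂v) dv.
  For the x component: f_1(F) = -18*u*v - u + 9; d F_1 = (-3*v) du + (-3*u) dv
  For the y component: f_2(F) = -3*u; d F_2 = (-3*v) du + (-3*u) dv
  For the z component: f_3(F) = 6*u*v - 6; d F_3 = (-1) du + (0) dv
Combining and collecting du, dv coefficients:
  coeff of du: 54*u*v^2 + 6*u*v - 27*v + 6
  coeff of dv: 3*u*(18*u*v + 4*u - 9)
F^* omega = (54*u*v^2 + 6*u*v - 27*v + 6) du + (3*u*(18*u*v + 4*u - 9)) dv.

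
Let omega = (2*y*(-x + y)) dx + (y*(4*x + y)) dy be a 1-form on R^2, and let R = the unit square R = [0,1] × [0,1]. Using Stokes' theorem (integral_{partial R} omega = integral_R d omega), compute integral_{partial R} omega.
integral_(partial R) omega = 1

Stokes: integral_partial_R omega = integral_R d omega with d omega = (∂Q/∂x - ∂P/∂y) dx ∧ dy.
  ∂Q/∂x = 4*y
  ∂P/∂y = -2*x + 4*y
  integrand = ∂Q/∂x - ∂P/∂y = 2*x.
Integrating over R: integral_0^1 integral_0^1 (2*x) dx dy = 1.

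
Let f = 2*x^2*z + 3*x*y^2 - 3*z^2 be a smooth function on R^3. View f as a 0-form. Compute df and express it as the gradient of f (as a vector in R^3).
df = (4*x*z + 3*y^2) dx + (6*x*y) dy + (2*x^2 - 6*z) dz; grad f = (4*x*z + 3*y^2, 6*x*y, 2*x^2 - 6*z)

For a 0-form f, d f = (∂f/∂x) dx + (∂f/∂y) dy + (∂f/∂z) dz. The components of the vector representation are exactly the entries of grad f in Cartesian coordinates:
  ∂f/∂x = 4*x*z + 3*y^2
  ∂f/∂y = 6*x*y
  ∂f/∂z = 2*x^2 - 6*z.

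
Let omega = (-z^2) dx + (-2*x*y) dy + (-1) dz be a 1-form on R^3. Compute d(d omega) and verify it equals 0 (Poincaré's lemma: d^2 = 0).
d(d omega) = 0

Step 1: d omega = sum_{i<j} (∂f_j/∂x_i - ∂f_i/∂x_j) dx_i ∧ dx_j:
  coeff of dx ∧ dy: -2*y
  coeff of dx ∧ dz: 2*z
  coeff of dy ∧ dz: 0
Step 2: Apply d again to each 2-form coefficient. The only possible 3-form in R^3 is dx ∧ dy ∧ dz, with coefficient
  ∂(coeff of dy∧dz)/∂x - ∂(coeff of dx∧dz)/∂y + ∂(coeff of dx∧dy)/∂z
  = ∂/∂x (0) - ∂/∂y (2*z) + ∂/∂z (-2*y).
Each of these terms simplifies to sums of mixed partials that cancel in pairs. The result is 0 (by equality of mixed partials for smooth functions — Schwarz / Clairaut).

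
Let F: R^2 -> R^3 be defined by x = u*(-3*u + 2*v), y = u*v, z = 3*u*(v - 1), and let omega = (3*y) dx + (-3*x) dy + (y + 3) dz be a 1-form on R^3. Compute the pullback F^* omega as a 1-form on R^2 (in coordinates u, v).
F^* omega = (-9*u^2*v + 3*u*v^2 - 3*u*v + 9*v - 9) du + (3*u*(3*u^2 + u*v + 3)) dv

Using F^*(f dg) = (f ∘ F) d(g ∘ F), substitute each coordinate x_i by F_i(u, v) in f_i, and replace dx_i by d F_i = (∂F_i/∂u) du + (∂F_i/∂v) dv.
  For the x component: f_1(F) = 3*u*v; d F_1 = (-6*u + 2*v) du + (2*u) dv
  For the y component: f_2(F) = 3*u*(3*u - 2*v); d F_2 = (v) du + (u) dv
  For the z component: f_3(F) = u*v + 3; d F_3 = (3*v - 3) du + (3*u) dv
Combining and collecting du, dv coefficients:
  coeff of du: -9*u^2*v + 3*u*v^2 - 3*u*v + 9*v - 9
  coeff of dv: 3*u*(3*u^2 + u*v + 3)
F^* omega = (-9*u^2*v + 3*u*v^2 - 3*u*v + 9*v - 9) du + (3*u*(3*u^2 + u*v + 3)) dv.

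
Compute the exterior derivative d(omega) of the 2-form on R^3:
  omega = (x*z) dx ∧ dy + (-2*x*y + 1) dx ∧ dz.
d(omega) = (3*x) dx ∧ dy ∧ dz

For a 2-form omega = sum_{i<j} g_{ij} dx_i ∧ dx_j, the exterior derivative is
  d(omega) = sum_{i<j} d(g_{ij}) ∧ dx_i ∧ dx_j = sum_{i<j, k} (∂g_{ij}/∂x_k) dx_k ∧ dx_i ∧ dx_j.
Expand each term, using dx_k ∧ dx_i ∧ dx_j = sgn(permutation) dx_{(a)} ∧ dx_{(b)} ∧ dx_{(c)} with (a < b < c) sorted:
  d(x*z) includes (∂/∂z)(x*z) dz = (x) dz, which multiplied by dx ∧ dy gives (x) dx ∧ dy ∧ dz
  d(-2*x*y + 1) includes (∂/∂y)(-2*x*y + 1) dy = (-2*x) dy, which multiplied by dx ∧ dz gives (2*x) dx ∧ dy ∧ dz
Collecting like 3-forms: d(omega) = (3*x) dx ∧ dy ∧ dz.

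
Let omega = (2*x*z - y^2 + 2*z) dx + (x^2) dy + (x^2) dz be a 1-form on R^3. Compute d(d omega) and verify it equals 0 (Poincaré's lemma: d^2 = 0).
d(d omega) = 0

Step 1: d omega = sum_{i<j} (∂f_j/∂x_i - ∂f_i/∂x_j) dx_i ∧ dx_j:
  coeff of dx ∧ dy: 2*x + 2*y
  coeff of dx ∧ dz: -2
  coeff of dy ∧ dz: 0
Step 2: Apply d again to each 2-form coefficient. The only possible 3-form in R^3 is dx ∧ dy ∧ dz, with coefficient
  ∂(coeff of dy∧dz)/∂x - ∂(coeff of dx∧dz)/∂y + ∂(coeff of dx∧dy)/∂z
  = ∂/∂x (0) - ∂/∂y (-2) + ∂/∂z (2*x + 2*y).
Each of these terms simplifies to sums of mixed partials that cancel in pairs. The result is 0 (by equality of mixed partials for smooth functions — Schwarz / Clairaut).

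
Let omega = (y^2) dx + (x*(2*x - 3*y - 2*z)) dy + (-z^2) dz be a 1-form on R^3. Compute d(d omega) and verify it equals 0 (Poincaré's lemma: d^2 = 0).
d(d omega) = 0

Step 1: d omega = sum_{i<j} (∂f_j/∂x_i - ∂f_i/∂x_j) dx_i ∧ dx_j:
  coeff of dx ∧ dy: 4*x - 5*y - 2*z
  coeff of dx ∧ dz: 0
  coeff of dy ∧ dz: 2*x
Step 2: Apply d again to each 2-form coefficient. The only possible 3-form in R^3 is dx ∧ dy ∧ dz, with coefficient
  ∂(coeff of dy∧dz)/∂x - ∂(coeff of dx∧dz)/∂y + ∂(coeff of dx∧dy)/∂z
  = ∂/∂x (2*x) - ∂/∂y (0) + ∂/∂z (4*x - 5*y - 2*z).
Each of these terms simplifies to sums of mixed partials that cancel in pairs. The result is 0 (by equality of mixed partials for smooth functions — Schwarz / Clairaut).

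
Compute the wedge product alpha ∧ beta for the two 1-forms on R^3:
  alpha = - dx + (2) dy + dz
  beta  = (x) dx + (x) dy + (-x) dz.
alpha ∧ beta = (-3*x) dx ∧ dy + (-3*x) dy ∧ dz

Distribute the wedge, using dx_i ∧ dx_j = -dx_j ∧ dx_i and dx_i ∧ dx_i = 0. For each pair (i, j) with i < j, the coefficient of dx_i ∧ dx_j in alpha ∧ beta is (alpha_i * beta_j - alpha_j * beta_i). Collecting: alpha ∧ beta = (-3*x) dx ∧ dy + (-3*x) dy ∧ dz.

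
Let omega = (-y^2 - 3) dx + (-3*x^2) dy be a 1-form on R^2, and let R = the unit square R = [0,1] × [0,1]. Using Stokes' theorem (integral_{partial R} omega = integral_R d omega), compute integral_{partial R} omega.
integral_(partial R) omega = -2

Stokes: integral_partial_R omega = integral_R d omega with d omega = (∂Q/∂x - ∂P/∂y) dx ∧ dy.
  ∂Q/∂x = -6*x
  ∂P/∂y = -2*y
  integrand = ∂Q/∂x - ∂P/∂y = -6*x + 2*y.
Integrating over R: integral_0^1 integral_0^1 (-6*x + 2*y) dx dy = -2.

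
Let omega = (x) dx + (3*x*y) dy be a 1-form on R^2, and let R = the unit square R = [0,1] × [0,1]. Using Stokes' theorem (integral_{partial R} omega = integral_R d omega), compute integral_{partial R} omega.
integral_(partial R) omega = 3/2

Stokes: integral_partial_R omega = integral_R d omega with d omega = (∂Q/∂x - ∂P/∂y) dx ∧ dy.
  ∂Q/∂x = 3*y
  ∂P/∂y = 0
  integrand = ∂Q/∂x - ∂P/∂y = 3*y.
Integrating over R: integral_0^1 integral_0^1 (3*y) dx dy = 3/2.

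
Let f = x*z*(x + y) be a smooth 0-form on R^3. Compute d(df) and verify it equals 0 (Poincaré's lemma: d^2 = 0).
d(df) = 0

Step 1: df = sum_i (∂f/∂x_i) dx_i = (z*(2*x + y)) dx + (x*z) dy + (x*(x + y)) dz.
Step 2: Apply d again. Using the 1-form formula, the coefficient of dx ∧ dy in d(df) is ∂^2 f/∂x ∂y - ∂^2 f/∂y ∂x = (z) - (z) = 0 (equality of mixed partials for smooth f).
Similarly for dx ∧ dz and dy ∧ dz — all coefficients vanish. So d(df) = 0.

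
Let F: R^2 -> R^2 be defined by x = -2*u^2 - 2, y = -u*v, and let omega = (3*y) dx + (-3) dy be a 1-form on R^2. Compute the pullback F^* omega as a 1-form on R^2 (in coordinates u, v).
F^* omega = (3*v*(4*u^2 + 1)) du + (3*u) dv

Using F^*(f dg) = (f ∘ F) d(g ∘ F), substitute each coordinate x_i by F_i(u, v) in f_i, and replace dx_i by d F_i = (∂F_i/∂u) du + (∂F_i/∂v) dv.
  For the x component: f_1(F) = -3*u*v; d F_1 = (-4*u) du + (0) dv
  For the y component: f_2(F) = -3; d F_2 = (-v) du + (-u) dv
Combining and collecting du, dv coefficients:
  coeff of du: 3*v*(4*u^2 + 1)
  coeff of dv: 3*u
F^* omega = (3*v*(4*u^2 + 1)) du + (3*u) dv.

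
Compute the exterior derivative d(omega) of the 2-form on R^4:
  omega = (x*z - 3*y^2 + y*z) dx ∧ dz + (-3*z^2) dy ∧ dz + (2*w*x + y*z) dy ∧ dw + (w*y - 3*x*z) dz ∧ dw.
d(omega) = (6*y - z) dx ∧ dy ∧ dz + (2*w) dx ∧ dy ∧ dw + (w - y) dy ∧ dz ∧ dw + (-3*z) dx ∧ dz ∧ dw

For a 2-form omega = sum_{i<j} g_{ij} dx_i ∧ dx_j, the exterior derivative is
  d(omega) = sum_{i<j} d(g_{ij}) ∧ dx_i ∧ dx_j = sum_{i<j, k} (∂g_{ij}/∂x_k) dx_k ∧ dx_i ∧ dx_j.
Expand each term, using dx_k ∧ dx_i ∧ dx_j = sgn(permutation) dx_{(a)} ∧ dx_{(b)} ∧ dx_{(c)} with (a < b < c) sorted:
  d(x*z - 3*y^2 + y*z) includes (∂/∂y)(x*z - 3*y^2 + y*z) dy = (-6*y + z) dy, which multiplied by dx ∧ dz gives (6*y - z) dx ∧ dy ∧ dz
  d(2*w*x + y*z) includes (∂/∂x)(2*w*x + y*z) dx = (2*w) dx, which multiplied by dy ∧ dw gives (2*w) dx ∧ dy ∧ dw
  d(2*w*x + y*z) includes (∂/∂z)(2*w*x + y*z) dz = (y) dz, which multiplied by dy ∧ dw gives (-y) dy ∧ dz ∧ dw
  d(w*y - 3*x*z) includes (∂/∂x)(w*y - 3*x*z) dx = (-3*z) dx, which multiplied by dz ∧ dw gives (-3*z) dx ∧ dz ∧ dw
  d(w*y - 3*x*z) includes (∂/∂y)(w*y - 3*x*z) dy = (w) dy, which multiplied by dz ∧ dw gives (w) dy ∧ dz ∧ dw
Collecting like 3-forms: d(omega) = (6*y - z) dx ∧ dy ∧ dz + (2*w) dx ∧ dy ∧ dw + (w - y) dy ∧ dz ∧ dw + (-3*z) dx ∧ dz ∧ dw.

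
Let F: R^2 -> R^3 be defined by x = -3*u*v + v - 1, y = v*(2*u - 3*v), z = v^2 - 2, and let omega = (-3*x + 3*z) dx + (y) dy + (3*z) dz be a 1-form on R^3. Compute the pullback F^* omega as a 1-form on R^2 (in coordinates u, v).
F^* omega = (v*(-23*u*v - 15*v^2 + 9*v + 9)) du + (-23*u^2*v - 27*u*v^2 + 18*u*v + 9*u + 24*v^3 + 3*v^2 - 15*v - 3) dv

Using F^*(f dg) = (f ∘ F) d(g ∘ F), substitute each coordinate x_i by F_i(u, v) in f_i, and replace dx_i by d F_i = (∂F_i/∂u) du + (∂F_i/∂v) dv.
  For the x component: f_1(F) = 9*u*v + 3*v^2 - 3*v - 3; d F_1 = (-3*v) du + (1 - 3*u) dv
  For the y component: f_2(F) = v*(2*u - 3*v); d F_2 = (2*v) du + (2*u - 6*v) dv
  For the z component: f_3(F) = 3*v^2 - 6; d F_3 = (0) du + (2*v) dv
Combining and collecting du, dv coefficients:
  coeff of du: v*(-23*u*v - 15*v^2 + 9*v + 9)
  coeff of dv: -23*u^2*v - 27*u*v^2 + 18*u*v + 9*u + 24*v^3 + 3*v^2 - 15*v - 3
F^* omega = (v*(-23*u*v - 15*v^2 + 9*v + 9)) du + (-23*u^2*v - 27*u*v^2 + 18*u*v + 9*u + 24*v^3 + 3*v^2 - 15*v - 3) dv.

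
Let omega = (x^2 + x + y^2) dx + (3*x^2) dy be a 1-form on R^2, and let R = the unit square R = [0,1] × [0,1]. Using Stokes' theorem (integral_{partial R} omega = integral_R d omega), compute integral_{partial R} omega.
integral_(partial R) omega = 2

Stokes: integral_partial_R omega = integral_R d omega with d omega = (∂Q/∂x - ∂P/∂y) dx ∧ dy.
  ∂Q/∂x = 6*x
  ∂P/∂y = 2*y
  integrand = ∂Q/∂x - ∂P/∂y = 6*x - 2*y.
Integrating over R: integral_0^1 integral_0^1 (6*x - 2*y) dx dy = 2.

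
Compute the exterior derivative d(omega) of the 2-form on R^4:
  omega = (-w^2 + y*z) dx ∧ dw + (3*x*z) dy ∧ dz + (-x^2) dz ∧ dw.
d(omega) = (-z) dx ∧ dy ∧ dw + (-2*x - y) dx ∧ dz ∧ dw + (3*z) dx ∧ dy ∧ dz

For a 2-form omega = sum_{i<j} g_{ij} dx_i ∧ dx_j, the exterior derivative is
  d(omega) = sum_{i<j} d(g_{ij}) ∧ dx_i ∧ dx_j = sum_{i<j, k} (∂g_{ij}/∂x_k) dx_k ∧ dx_i ∧ dx_j.
Expand each term, using dx_k ∧ dx_i ∧ dx_j = sgn(permutation) dx_{(a)} ∧ dx_{(b)} ∧ dx_{(c)} with (a < b < c) sorted:
  d(-w^2 + y*z) includes (∂/∂y)(-w^2 + y*z) dy = (z) dy, which multiplied by dx ∧ dw gives (-z) dx ∧ dy ∧ dw
  d(-w^2 + y*z) includes (∂/∂z)(-w^2 + y*z) dz = (y) dz, which multiplied by dx ∧ dw gives (-y) dx ∧ dz ∧ dw
  d(3*x*z) includes (∂/∂x)(3*x*z) dx = (3*z) dx, which multiplied by dy ∧ dz gives (3*z) dx ∧ dy ∧ dz
  d(-x^2) includes (∂/∂x)(-x^2) dx = (-2*x) dx, which multiplied by dz ∧ dw gives (-2*x) dx ∧ dz ∧ dw
Collecting like 3-forms: d(omega) = (-z) dx ∧ dy ∧ dw + (-2*x - y) dx ∧ dz ∧ dw + (3*z) dx ∧ dy ∧ dz.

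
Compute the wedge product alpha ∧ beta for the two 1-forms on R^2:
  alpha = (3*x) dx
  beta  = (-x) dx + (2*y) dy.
alpha ∧ beta = (6*x*y) dx ∧ dy

Distribute the wedge, using dx_i ∧ dx_j = -dx_j ∧ dx_i and dx_i ∧ dx_i = 0. For each pair (i, j) with i < j, the coefficient of dx_i ∧ dx_j in alpha ∧ beta is (alpha_i * beta_j - alpha_j * beta_i). Collecting: alpha ∧ beta = (6*x*y) dx ∧ dy.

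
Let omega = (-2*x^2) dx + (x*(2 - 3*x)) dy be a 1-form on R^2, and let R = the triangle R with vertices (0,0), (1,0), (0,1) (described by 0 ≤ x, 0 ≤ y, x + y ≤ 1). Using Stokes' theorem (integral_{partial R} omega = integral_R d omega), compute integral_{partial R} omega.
integral_(partial R) omega = 0

Stokes: integral_partial_R omega = integral_R d omega with d omega = (∂Q/∂x - ∂P/∂y) dx ∧ dy.
  ∂Q/∂x = 2 - 6*x
  ∂P/∂y = 0
  integrand = ∂Q/∂x - ∂P/∂y = 2 - 6*x.
Integrating over R: integral_0^1 integral_0^{1-x} (2 - 6*x) dy dx = 0.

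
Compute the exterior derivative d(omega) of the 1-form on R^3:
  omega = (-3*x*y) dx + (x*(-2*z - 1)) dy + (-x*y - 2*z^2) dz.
d(omega) = (3*x - 2*z - 1) dx ∧ dy + (-y) dx ∧ dz + (x) dy ∧ dz

For a 1-form omega = sum_i f_i dx_i, the exterior derivative is
  d(omega) = sum_{i < j} (∂f_j/∂x_i - ∂f_i/∂x_j) dx_i ∧ dx_j.
  coefficient of dx ∧ dy: ∂f_2/∂x - ∂f_1/∂y = ∂(x*(-2*z - 1))/∂x - ∂(-3*x*y)/∂y = 3*x - 2*z - 1
  coefficient of dx ∧ dz: ∂f_3/∂x - ∂f_1/∂z = ∂(-x*y - 2*z^2)/∂x - ∂(-3*x*y)/∂z = -y
  coefficient of dy ∧ dz: ∂f_3/∂y - ∂f_2/∂z = ∂(-x*y - 2*z^2)/∂y - ∂(x*(-2*z - 1))/∂z = x
Assembling: d(omega) = (3*x - 2*z - 1) dx ∧ dy + (-y) dx ∧ dz + (x) dy ∧ dz.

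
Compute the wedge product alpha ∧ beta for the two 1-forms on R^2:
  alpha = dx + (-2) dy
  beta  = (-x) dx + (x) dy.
alpha ∧ beta = (-x) dx ∧ dy

Distribute the wedge, using dx_i ∧ dx_j = -dx_j ∧ dx_i and dx_i ∧ dx_i = 0. For each pair (i, j) with i < j, the coefficient of dx_i ∧ dx_j in alpha ∧ beta is (alpha_i * beta_j - alpha_j * beta_i). Collecting: alpha ∧ beta = (-x) dx ∧ dy.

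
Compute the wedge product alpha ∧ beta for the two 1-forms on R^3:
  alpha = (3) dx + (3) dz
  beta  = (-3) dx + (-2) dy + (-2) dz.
alpha ∧ beta = (-6) dx ∧ dy + (3) dx ∧ dz + (6) dy ∧ dz

Distribute the wedge, using dx_i ∧ dx_j = -dx_j ∧ dx_i and dx_i ∧ dx_i = 0. For each pair (i, j) with i < j, the coefficient of dx_i ∧ dx_j in alpha ∧ beta is (alpha_i * beta_j - alpha_j * beta_i). Collecting: alpha ∧ beta = (-6) dx ∧ dy + (3) dx ∧ dz + (6) dy ∧ dz.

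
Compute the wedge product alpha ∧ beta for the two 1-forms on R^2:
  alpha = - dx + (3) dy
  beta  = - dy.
alpha ∧ beta = (1) dx ∧ dy

Distribute the wedge, using dx_i ∧ dx_j = -dx_j ∧ dx_i and dx_i ∧ dx_i = 0. For each pair (i, j) with i < j, the coefficient of dx_i ∧ dx_j in alpha ∧ beta is (alpha_i * beta_j - alpha_j * beta_i). Collecting: alpha ∧ beta = (1) dx ∧ dy.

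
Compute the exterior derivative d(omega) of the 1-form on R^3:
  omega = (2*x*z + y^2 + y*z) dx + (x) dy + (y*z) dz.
d(omega) = (-2*y - z + 1) dx ∧ dy + (-2*x - y) dx ∧ dz + (z) dy ∧ dz

For a 1-form omega = sum_i f_i dx_i, the exterior derivative is
  d(omega) = sum_{i < j} (∂f_j/∂x_i - ∂f_i/∂x_j) dx_i ∧ dx_j.
  coefficient of dx ∧ dy: ∂f_2/∂x - ∂f_1/∂y = ∂(x)/∂x - ∂(2*x*z + y^2 + y*z)/∂y = -2*y - z + 1
  coefficient of dx ∧ dz: ∂f_3/∂x - ∂f_1/∂z = ∂(y*z)/∂x - ∂(2*x*z + y^2 + y*z)/∂z = -2*x - y
  coefficient of dy ∧ dz: ∂f_3/∂y - ∂f_2/∂z = ∂(y*z)/∂y - ∂(x)/∂z = z
Assembling: d(omega) = (-2*y - z + 1) dx ∧ dy + (-2*x - y) dx ∧ dz + (z) dy ∧ dz.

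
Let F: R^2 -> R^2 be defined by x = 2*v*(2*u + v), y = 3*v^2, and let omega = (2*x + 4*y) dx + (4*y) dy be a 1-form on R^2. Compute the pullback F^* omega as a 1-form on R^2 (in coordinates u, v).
F^* omega = (32*v^2*(u + 2*v)) du + (8*v*(4*u^2 + 12*u*v + 17*v^2)) dv

Using F^*(f dg) = (f ∘ F) d(g ∘ F), substitute each coordinate x_i by F_i(u, v) in f_i, and replace dx_i by d F_i = (∂F_i/∂u) du + (∂F_i/∂v) dv.
  For the x component: f_1(F) = 8*v*(u + 2*v); d F_1 = (4*v) du + (4*u + 4*v) dv
  For the y component: f_2(F) = 12*v^2; d F_2 = (0) du + (6*v) dv
Combining and collecting du, dv coefficients:
  coeff of du: 32*v^2*(u + 2*v)
  coeff of dv: 8*v*(4*u^2 + 12*u*v + 17*v^2)
F^* omega = (32*v^2*(u + 2*v)) du + (8*v*(4*u^2 + 12*u*v + 17*v^2)) dv.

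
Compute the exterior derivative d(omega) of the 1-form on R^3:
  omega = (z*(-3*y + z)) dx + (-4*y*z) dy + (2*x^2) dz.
d(omega) = (3*z) dx ∧ dy + (4*x + 3*y - 2*z) dx ∧ dz + (4*y) dy ∧ dz

For a 1-form omega = sum_i f_i dx_i, the exterior derivative is
  d(omega) = sum_{i < j} (∂f_j/∂x_i - ∂f_i/∂x_j) dx_i ∧ dx_j.
  coefficient of dx ∧ dy: ∂f_2/∂x - ∂f_1/∂y = ∂(-4*y*z)/∂x - ∂(z*(-3*y + z))/∂y = 3*z
  coefficient of dx ∧ dz: ∂f_3/∂x - ∂f_1/∂z = ∂(2*x^2)/∂x - ∂(z*(-3*y + z))/∂z = 4*x + 3*y - 2*z
  coefficient of dy ∧ dz: ∂f_3/∂y - ∂f_2/∂z = ∂(2*x^2)/∂y - ∂(-4*y*z)/∂z = 4*y
Assembling: d(omega) = (3*z) dx ∧ dy + (4*x + 3*y - 2*z) dx ∧ dz + (4*y) dy ∧ dz.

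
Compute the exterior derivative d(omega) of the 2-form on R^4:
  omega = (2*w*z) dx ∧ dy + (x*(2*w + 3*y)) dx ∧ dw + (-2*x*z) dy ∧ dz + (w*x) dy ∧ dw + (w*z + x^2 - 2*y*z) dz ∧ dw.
d(omega) = (2*w - 2*z) dx ∧ dy ∧ dz + (w - 3*x + 2*z) dx ∧ dy ∧ dw + (2*x) dx ∧ dz ∧ dw + (-2*z) dy ∧ dz ∧ dw

For a 2-form omega = sum_{i<j} g_{ij} dx_i ∧ dx_j, the exterior derivative is
  d(omega) = sum_{i<j} d(g_{ij}) ∧ dx_i ∧ dx_j = sum_{i<j, k} (∂g_{ij}/∂x_k) dx_k ∧ dx_i ∧ dx_j.
Expand each term, using dx_k ∧ dx_i ∧ dx_j = sgn(permutation) dx_{(a)} ∧ dx_{(b)} ∧ dx_{(c)} with (a < b < c) sorted:
  d(2*w*z) includes (∂/∂z)(2*w*z) dz = (2*w) dz, which multiplied by dx ∧ dy gives (2*w) dx ∧ dy ∧ dz
  d(2*w*z) includes (∂/∂w)(2*w*z) dw = (2*z) dw, which multiplied by dx ∧ dy gives (2*z) dx ∧ dy ∧ dw
  d(x*(2*w + 3*y)) includes (∂/∂y)(x*(2*w + 3*y)) dy = (3*x) dy, which multiplied by dx ∧ dw gives (-3*x) dx ∧ dy ∧ dw
  d(-2*x*z) includes (∂/∂x)(-2*x*z) dx = (-2*z) dx, which multiplied by dy ∧ dz gives (-2*z) dx ∧ dy ∧ dz
  d(w*x) includes (∂/∂x)(w*x) dx = (w) dx, which multiplied by dy ∧ dw gives (w) dx ∧ dy ∧ dw
  d(w*z + x^2 - 2*y*z) includes (∂/∂x)(w*z + x^2 - 2*y*z) dx = (2*x) dx, which multiplied by dz ∧ dw gives (2*x) dx ∧ dz ∧ dw
  d(w*z + x^2 - 2*y*z) includes (∂/∂y)(w*z + x^2 - 2*y*z) dy = (-2*z) dy, which multiplied by dz ∧ dw gives (-2*z) dy ∧ dz ∧ dw
Collecting like 3-forms: d(omega) = (2*w - 2*z) dx ∧ dy ∧ dz + (w - 3*x + 2*z) dx ∧ dy ∧ dw + (2*x) dx ∧ dz ∧ dw + (-2*z) dy ∧ dz ∧ dw.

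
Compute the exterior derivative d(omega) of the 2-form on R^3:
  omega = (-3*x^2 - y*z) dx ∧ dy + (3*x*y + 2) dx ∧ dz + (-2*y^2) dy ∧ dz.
d(omega) = (-3*x - y) dx ∧ dy ∧ dz

For a 2-form omega = sum_{i<j} g_{ij} dx_i ∧ dx_j, the exterior derivative is
  d(omega) = sum_{i<j} d(g_{ij}) ∧ dx_i ∧ dx_j = sum_{i<j, k} (∂g_{ij}/∂x_k) dx_k ∧ dx_i ∧ dx_j.
Expand each term, using dx_k ∧ dx_i ∧ dx_j = sgn(permutation) dx_{(a)} ∧ dx_{(b)} ∧ dx_{(c)} with (a < b < c) sorted:
  d(-3*x^2 - y*z) includes (∂/∂z)(-3*x^2 - y*z) dz = (-y) dz, which multiplied by dx ∧ dy gives (-y) dx ∧ dy ∧ dz
  d(3*x*y + 2) includes (∂/∂y)(3*x*y + 2) dy = (3*x) dy, which multiplied by dx ∧ dz gives (-3*x) dx ∧ dy ∧ dz
Collecting like 3-forms: d(omega) = (-3*x - y) dx ∧ dy ∧ dz.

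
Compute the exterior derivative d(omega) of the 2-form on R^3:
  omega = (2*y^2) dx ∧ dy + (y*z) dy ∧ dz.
d(omega) = 0

For a 2-form omega = sum_{i<j} g_{ij} dx_i ∧ dx_j, the exterior derivative is
  d(omega) = sum_{i<j} d(g_{ij}) ∧ dx_i ∧ dx_j = sum_{i<j, k} (∂g_{ij}/∂x_k) dx_k ∧ dx_i ∧ dx_j.
Expand each term, using dx_k ∧ dx_i ∧ dx_j = sgn(permutation) dx_{(a)} ∧ dx_{(b)} ∧ dx_{(c)} with (a < b < c) sorted:

Collecting like 3-forms: d(omega) = 0.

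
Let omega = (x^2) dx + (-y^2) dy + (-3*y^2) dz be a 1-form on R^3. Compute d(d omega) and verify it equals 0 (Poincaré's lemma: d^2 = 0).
d(d omega) = 0

Step 1: d omega = sum_{i<j} (∂f_j/∂x_i - ∂f_i/∂x_j) dx_i ∧ dx_j:
  coeff of dx ∧ dy: 0
  coeff of dx ∧ dz: 0
  coeff of dy ∧ dz: -6*y
Step 2: Apply d again to each 2-form coefficient. The only possible 3-form in R^3 is dx ∧ dy ∧ dz, with coefficient
  ∂(coeff of dy∧dz)/∂x - ∂(coeff of dx∧dz)/∂y + ∂(coeff of dx∧dy)/∂z
  = ∂/∂x (-6*y) - ∂/∂y (0) + ∂/∂z (0).
Each of these terms simplifies to sums of mixed partials that cancel in pairs. The result is 0 (by equality of mixed partials for smooth functions — Schwarz / Clairaut).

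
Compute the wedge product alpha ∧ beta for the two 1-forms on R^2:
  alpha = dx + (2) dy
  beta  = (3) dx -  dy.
alpha ∧ beta = (-7) dx ∧ dy

Distribute the wedge, using dx_i ∧ dx_j = -dx_j ∧ dx_i and dx_i ∧ dx_i = 0. For each pair (i, j) with i < j, the coefficient of dx_i ∧ dx_j in alpha ∧ beta is (alpha_i * beta_j - alpha_j * beta_i). Collecting: alpha ∧ beta = (-7) dx ∧ dy.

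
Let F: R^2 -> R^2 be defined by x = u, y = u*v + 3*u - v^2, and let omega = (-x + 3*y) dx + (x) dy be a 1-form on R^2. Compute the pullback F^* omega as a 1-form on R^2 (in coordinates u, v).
F^* omega = (4*u*v + 11*u - 3*v^2) du + (u*(u - 2*v)) dv

Using F^*(f dg) = (f ∘ F) d(g ∘ F), substitute each coordinate x_i by F_i(u, v) in f_i, and replace dx_i by d F_i = (∂F_i/∂u) du + (∂F_i/∂v) dv.
  For the x component: f_1(F) = 3*u*v + 8*u - 3*v^2; d F_1 = (1) du + (0) dv
  For the y component: f_2(F) = u; d F_2 = (v + 3) du + (u - 2*v) dv
Combining and collecting du, dv coefficients:
  coeff of du: 4*u*v + 11*u - 3*v^2
  coeff of dv: u*(u - 2*v)
F^* omega = (4*u*v + 11*u - 3*v^2) du + (u*(u - 2*v)) dv.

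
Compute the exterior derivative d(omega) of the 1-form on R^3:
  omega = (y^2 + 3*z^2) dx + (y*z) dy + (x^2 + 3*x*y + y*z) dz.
d(omega) = (-2*y) dx ∧ dy + (2*x + 3*y - 6*z) dx ∧ dz + (3*x - y + z) dy ∧ dz

For a 1-form omega = sum_i f_i dx_i, the exterior derivative is
  d(omega) = sum_{i < j} (∂f_j/∂x_i - ∂f_i/∂x_j) dx_i ∧ dx_j.
  coefficient of dx ∧ dy: ∂f_2/∂x - ∂f_1/∂y = ∂(y*z)/∂x - ∂(y^2 + 3*z^2)/∂y = -2*y
  coefficient of dx ∧ dz: ∂f_3/∂x - ∂f_1/∂z = ∂(x^2 + 3*x*y + y*z)/∂x - ∂(y^2 + 3*z^2)/∂z = 2*x + 3*y - 6*z
  coefficient of dy ∧ dz: ∂f_3/∂y - ∂f_2/∂z = ∂(x^2 + 3*x*y + y*z)/∂y - ∂(y*z)/∂z = 3*x - y + z
Assembling: d(omega) = (-2*y) dx ∧ dy + (2*x + 3*y - 6*z) dx ∧ dz + (3*x - y + z) dy ∧ dz.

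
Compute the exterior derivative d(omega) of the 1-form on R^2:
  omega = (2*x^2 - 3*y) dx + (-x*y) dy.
d(omega) = (3 - y) dx ∧ dy

For a 1-form omega = sum_i f_i dx_i, the exterior derivative is
  d(omega) = sum_{i < j} (∂f_j/∂x_i - ∂f_i/∂x_j) dx_i ∧ dx_j.
  coefficient of dx ∧ dy: ∂f_2/∂x - ∂f_1/∂y = ∂(-x*y)/∂x - ∂(2*x^2 - 3*y)/∂y = 3 - y
Assembling: d(omega) = (3 - y) dx ∧ dy.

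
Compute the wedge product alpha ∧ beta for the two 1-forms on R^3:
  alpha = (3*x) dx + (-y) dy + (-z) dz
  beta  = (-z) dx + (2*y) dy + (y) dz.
alpha ∧ beta = (y*(6*x - z)) dx ∧ dy + (3*x*y - z^2) dx ∧ dz + (y*(-y + 2*z)) dy ∧ dz

Distribute the wedge, using dx_i ∧ dx_j = -dx_j ∧ dx_i and dx_i ∧ dx_i = 0. For each pair (i, j) with i < j, the coefficient of dx_i ∧ dx_j in alpha ∧ beta is (alpha_i * beta_j - alpha_j * beta_i). Collecting: alpha ∧ beta = (y*(6*x - z)) dx ∧ dy + (3*x*y - z^2) dx ∧ dz + (y*(-y + 2*z)) dy ∧ dz.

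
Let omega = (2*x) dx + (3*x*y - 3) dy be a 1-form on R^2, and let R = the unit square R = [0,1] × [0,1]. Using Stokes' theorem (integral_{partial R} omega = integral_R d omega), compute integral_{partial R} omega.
integral_(partial R) omega = 3/2

Stokes: integral_partial_R omega = integral_R d omega with d omega = (∂Q/∂x - ∂P/∂y) dx ∧ dy.
  ∂Q/∂x = 3*y
  ∂P/∂y = 0
  integrand = ∂Q/∂x - ∂P/∂y = 3*y.
Integrating over R: integral_0^1 integral_0^1 (3*y) dx dy = 3/2.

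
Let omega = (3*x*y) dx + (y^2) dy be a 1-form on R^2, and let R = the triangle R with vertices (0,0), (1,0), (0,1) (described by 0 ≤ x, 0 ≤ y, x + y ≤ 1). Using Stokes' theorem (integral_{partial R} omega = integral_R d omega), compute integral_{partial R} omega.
integral_(partial R) omega = -1/2

Stokes: integral_partial_R omega = integral_R d omega with d omega = (∂Q/∂x - ∂P/∂y) dx ∧ dy.
  ∂Q/∂x = 0
  ∂P/∂y = 3*x
  integrand = ∂Q/∂x - ∂P/∂y = -3*x.
Integrating over R: integral_0^1 integral_0^{1-x} (-3*x) dy dx = -1/2.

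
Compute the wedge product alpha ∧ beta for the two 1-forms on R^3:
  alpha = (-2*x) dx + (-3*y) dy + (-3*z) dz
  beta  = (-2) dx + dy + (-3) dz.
alpha ∧ beta = (-2*x - 6*y) dx ∧ dy + (6*x - 6*z) dx ∧ dz + (9*y + 3*z) dy ∧ dz

Distribute the wedge, using dx_i ∧ dx_j = -dx_j ∧ dx_i and dx_i ∧ dx_i = 0. For each pair (i, j) with i < j, the coefficient of dx_i ∧ dx_j in alpha ∧ beta is (alpha_i * beta_j - alpha_j * beta_i). Collecting: alpha ∧ beta = (-2*x - 6*y) dx ∧ dy + (6*x - 6*z) dx ∧ dz + (9*y + 3*z) dy ∧ dz.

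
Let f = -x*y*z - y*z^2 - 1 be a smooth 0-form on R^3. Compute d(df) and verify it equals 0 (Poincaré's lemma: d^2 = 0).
d(df) = 0

Step 1: df = sum_i (∂f/∂x_i) dx_i = (-y*z) dx + (z*(-x - z)) dy + (y*(-x - 2*z)) dz.
Step 2: Apply d again. Using the 1-form formula, the coefficient of dx ∧ dy in d(df) is ∂^2 f/∂x ∂y - ∂^2 f/∂y ∂x = (-z) - (-z) = 0 (equality of mixed partials for smooth f).
Similarly for dx ∧ dz and dy ∧ dz — all coefficients vanish. So d(df) = 0.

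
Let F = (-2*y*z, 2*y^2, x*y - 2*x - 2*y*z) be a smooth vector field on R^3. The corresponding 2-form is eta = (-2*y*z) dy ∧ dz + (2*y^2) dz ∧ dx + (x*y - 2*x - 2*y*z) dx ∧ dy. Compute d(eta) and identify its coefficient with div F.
d(eta) = (2*y) dx ∧ dy ∧ dz; div F = 2*y

For a 2-form in R^3 of the form above, applying d gives a 3-form with coefficient ∂P/∂x + ∂Q/∂y + ∂R/∂z:
  ∂P/∂x = 0
  ∂Q/∂y = 4*y
  ∂R/∂z = -2*y
Sum = 2*y, which is exactly div F.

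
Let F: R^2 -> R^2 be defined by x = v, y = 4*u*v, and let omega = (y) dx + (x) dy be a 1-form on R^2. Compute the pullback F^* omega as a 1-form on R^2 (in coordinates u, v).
F^* omega = (4*v^2) du + (8*u*v) dv

Using F^*(f dg) = (f ∘ F) d(g ∘ F), substitute each coordinate x_i by F_i(u, v) in f_i, and replace dx_i by d F_i = (∂F_i/∂u) du + (∂F_i/∂v) dv.
  For the x component: f_1(F) = 4*u*v; d F_1 = (0) du + (1) dv
  For the y component: f_2(F) = v; d F_2 = (4*v) du + (4*u) dv
Combining and collecting du, dv coefficients:
  coeff of du: 4*v^2
  coeff of dv: 8*u*v
F^* omega = (4*v^2) du + (8*u*v) dv.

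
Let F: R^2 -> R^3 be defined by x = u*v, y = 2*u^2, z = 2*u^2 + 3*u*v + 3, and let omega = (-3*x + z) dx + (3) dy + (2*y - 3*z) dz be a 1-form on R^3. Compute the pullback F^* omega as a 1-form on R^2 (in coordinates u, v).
F^* omega = (-8*u^3 - 40*u^2*v - 27*u*v^2 - 24*u - 24*v) du + (u*(-4*u^2 - 27*u*v - 24)) dv

Using F^*(f dg) = (f ∘ F) d(g ∘ F), substitute each coordinate x_i by F_i(u, v) in f_i, and replace dx_i by d F_i = (∂F_i/∂u) du + (∂F_i/∂v) dv.
  For the x component: f_1(F) = 2*u^2 + 3; d F_1 = (v) du + (u) dv
  For the y component: f_2(F) = 3; d F_2 = (4*u) du + (0) dv
  For the z component: f_3(F) = -2*u^2 - 9*u*v - 9; d F_3 = (4*u + 3*v) du + (3*u) dv
Combining and collecting du, dv coefficients:
  coeff of du: -8*u^3 - 40*u^2*v - 27*u*v^2 - 24*u - 24*v
  coeff of dv: u*(-4*u^2 - 27*u*v - 24)
F^* omega = (-8*u^3 - 40*u^2*v - 27*u*v^2 - 24*u - 24*v) du + (u*(-4*u^2 - 27*u*v - 24)) dv.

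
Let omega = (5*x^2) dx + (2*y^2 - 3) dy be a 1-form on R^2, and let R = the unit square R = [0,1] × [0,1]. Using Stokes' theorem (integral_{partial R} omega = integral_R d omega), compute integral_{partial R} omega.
integral_(partial R) omega = 0

Stokes: integral_partial_R omega = integral_R d omega with d omega = (∂Q/∂x - ∂P/∂y) dx ∧ dy.
  ∂Q/∂x = 0
  ∂P/∂y = 0
  integrand = ∂Q/∂x - ∂P/∂y = 0.
Integrating over R: integral_0^1 integral_0^1 (0) dx dy = 0.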